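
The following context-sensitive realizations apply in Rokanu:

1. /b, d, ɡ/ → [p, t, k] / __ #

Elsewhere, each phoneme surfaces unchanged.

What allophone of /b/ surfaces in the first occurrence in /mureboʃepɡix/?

/b/ (between /e/ and /o/) is in the target of rule 1 but the environment (word-finally) is not met → [b].

[b]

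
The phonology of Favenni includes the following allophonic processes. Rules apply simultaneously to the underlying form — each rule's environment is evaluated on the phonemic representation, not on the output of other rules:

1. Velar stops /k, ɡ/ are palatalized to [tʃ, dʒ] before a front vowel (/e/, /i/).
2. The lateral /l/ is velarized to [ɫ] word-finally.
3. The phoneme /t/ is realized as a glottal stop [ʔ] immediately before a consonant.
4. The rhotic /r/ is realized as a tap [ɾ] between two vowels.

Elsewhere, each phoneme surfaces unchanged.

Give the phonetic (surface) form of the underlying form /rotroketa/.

/r/ (word-initial) is in the target of rule 4 but the environment (between two vowels) is not met → [r].
/t/ — between /o/ and /r/, immediately before a consonant — surfaces as [ʔ] (rule 3).
/r/ (between /t/ and /o/) is in the target of rule 4 but the environment (between two vowels) is not met → [r].
/k/ (between /o/ and /e/) occurs before a front vowel → [tʃ] by rule 1.
/t/ (between /e/ and /a/) fails the environment for rule 3, so it stays [t].

[roʔrotʃeta]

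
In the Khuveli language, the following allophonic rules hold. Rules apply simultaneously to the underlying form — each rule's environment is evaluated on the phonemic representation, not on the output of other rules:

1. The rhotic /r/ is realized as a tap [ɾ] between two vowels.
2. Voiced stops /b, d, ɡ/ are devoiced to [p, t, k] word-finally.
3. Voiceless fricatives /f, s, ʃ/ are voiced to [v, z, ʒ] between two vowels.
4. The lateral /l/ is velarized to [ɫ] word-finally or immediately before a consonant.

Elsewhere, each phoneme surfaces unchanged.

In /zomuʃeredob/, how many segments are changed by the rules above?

Segments that undergo a rule: /ʃ/ → [ʒ] (rule 3); /r/ → [ɾ] (rule 1); /b/ → [p] (rule 2).
All other segments surface unchanged.

3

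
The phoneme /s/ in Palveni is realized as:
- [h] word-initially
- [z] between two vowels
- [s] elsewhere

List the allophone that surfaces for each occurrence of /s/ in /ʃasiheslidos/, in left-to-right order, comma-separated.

Occurrence 1 (position 3): between two vowels → [z].
Occurrence 2 (position 7): no conditioning environment matches → elsewhere allophone [s].
Occurrence 3 (position 12): no conditioning environment matches → elsewhere allophone [s].

[z], [s], [s]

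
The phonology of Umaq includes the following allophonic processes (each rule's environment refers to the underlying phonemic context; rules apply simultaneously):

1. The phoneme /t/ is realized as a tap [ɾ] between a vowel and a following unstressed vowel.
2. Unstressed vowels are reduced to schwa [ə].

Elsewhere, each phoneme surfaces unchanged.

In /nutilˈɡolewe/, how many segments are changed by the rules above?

5

Segments that undergo a rule: /u/ → [ə] (rule 2); /t/ → [ɾ] (rule 1); /i/ → [ə] (rule 2); /e/ → [ə] (rule 2); /e/ → [ə] (rule 2).
All other segments surface unchanged.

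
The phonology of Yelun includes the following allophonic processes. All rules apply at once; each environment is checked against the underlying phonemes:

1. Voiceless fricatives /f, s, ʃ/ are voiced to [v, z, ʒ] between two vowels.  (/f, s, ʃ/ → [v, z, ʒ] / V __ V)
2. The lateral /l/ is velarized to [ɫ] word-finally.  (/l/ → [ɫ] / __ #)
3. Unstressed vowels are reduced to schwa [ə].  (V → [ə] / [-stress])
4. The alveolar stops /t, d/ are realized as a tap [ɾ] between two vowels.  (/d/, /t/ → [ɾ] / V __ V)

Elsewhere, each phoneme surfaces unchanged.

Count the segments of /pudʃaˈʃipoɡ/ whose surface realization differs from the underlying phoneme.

4

Segments that undergo a rule: /u/ → [ə] (rule 3); /a/ → [ə] (rule 3); /ʃ/ → [ʒ] (rule 1); /o/ → [ə] (rule 3).
All other segments surface unchanged.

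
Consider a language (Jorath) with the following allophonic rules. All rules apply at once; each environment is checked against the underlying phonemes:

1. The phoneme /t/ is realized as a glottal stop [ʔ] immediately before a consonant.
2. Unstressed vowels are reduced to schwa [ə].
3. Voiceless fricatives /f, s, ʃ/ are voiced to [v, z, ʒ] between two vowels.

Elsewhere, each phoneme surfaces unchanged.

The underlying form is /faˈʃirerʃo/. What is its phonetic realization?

/f/ (word-initial) is in the target of rule 3 but the environment (between two vowels) is not met → [f].
/a/ — between /f/ and /ʃ/, in an unstressed syllable — surfaces as [ə] (rule 2).
/ʃ/ (between /a/ and /i/) occurs between two vowels → [ʒ] by rule 3.
/i/ (between /ʃ/ and /r/) fails the environment for rule 2, so it stays [i].
/r/ — not in any rule's target class → [r].
/e/ — between /r/ and /r/, in an unstressed syllable — surfaces as [ə] (rule 2).
/r/ (between /e/ and /ʃ/): no rule targets it → [r].
/ʃ/ (between /r/ and /o/): rule 3 targets it, but not between two vowels → unchanged [ʃ].
/o/ meets the environment for rule 2 (in an unstressed syllable) → [ə].

[fəˈʒirərʃə]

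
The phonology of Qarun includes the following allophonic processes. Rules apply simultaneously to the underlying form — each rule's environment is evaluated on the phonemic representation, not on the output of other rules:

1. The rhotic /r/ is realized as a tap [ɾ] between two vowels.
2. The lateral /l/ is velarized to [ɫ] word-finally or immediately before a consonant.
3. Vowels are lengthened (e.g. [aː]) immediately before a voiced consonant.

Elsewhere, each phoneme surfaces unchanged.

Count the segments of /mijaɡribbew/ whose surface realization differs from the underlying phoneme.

4

Segments that undergo a rule: /i/ → [iː] (rule 3); /a/ → [aː] (rule 3); /i/ → [iː] (rule 3); /e/ → [eː] (rule 3).
All other segments surface unchanged.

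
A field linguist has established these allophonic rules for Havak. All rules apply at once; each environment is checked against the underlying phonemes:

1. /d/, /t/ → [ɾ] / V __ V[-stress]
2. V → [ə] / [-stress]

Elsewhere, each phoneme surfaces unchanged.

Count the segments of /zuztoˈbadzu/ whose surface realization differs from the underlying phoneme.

3

Segments that undergo a rule: /u/ → [ə] (rule 2); /o/ → [ə] (rule 2); /u/ → [ə] (rule 2).
All other segments surface unchanged.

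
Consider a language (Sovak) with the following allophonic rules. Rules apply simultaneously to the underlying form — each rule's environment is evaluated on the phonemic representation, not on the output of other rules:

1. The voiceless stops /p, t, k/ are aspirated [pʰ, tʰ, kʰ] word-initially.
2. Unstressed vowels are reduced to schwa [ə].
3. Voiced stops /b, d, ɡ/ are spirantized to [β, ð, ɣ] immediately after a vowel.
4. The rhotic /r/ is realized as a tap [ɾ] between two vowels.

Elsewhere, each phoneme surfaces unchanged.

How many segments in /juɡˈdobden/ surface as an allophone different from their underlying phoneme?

4

Segments that undergo a rule: /u/ → [ə] (rule 2); /ɡ/ → [ɣ] (rule 3); /b/ → [β] (rule 3); /e/ → [ə] (rule 2).
All other segments surface unchanged.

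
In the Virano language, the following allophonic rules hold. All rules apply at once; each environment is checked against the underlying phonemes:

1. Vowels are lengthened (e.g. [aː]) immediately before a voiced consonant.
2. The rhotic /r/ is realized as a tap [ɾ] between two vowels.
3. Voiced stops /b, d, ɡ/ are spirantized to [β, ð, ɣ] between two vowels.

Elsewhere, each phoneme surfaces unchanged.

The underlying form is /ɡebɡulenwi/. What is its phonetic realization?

/ɡ/ — word-initial; rule 3 does not apply here → [ɡ].
/e/ (between /ɡ/ and /b/): before a voiced consonant, so rule 1 applies → [eː].
/b/ — between /e/ and /ɡ/; rule 3 does not apply here → [b].
/ɡ/ (between /b/ and /u/) is in the target of rule 3 but the environment (between two vowels) is not met → [ɡ].
/u/ meets the environment for rule 1 (before a voiced consonant) → [uː].
/l/ — not in any rule's target class → [l].
/e/ — between /l/ and /n/, before a voiced consonant — surfaces as [eː] (rule 1).
/n/ (between /e/ and /w/): no rule targets it → [n].
/w/ (between /n/ and /i/): no rule targets it → [w].
/i/ (word-final): rule 1 targets it, but not before a voiced consonant → unchanged [i].

[ɡeːbɡuːleːnwi]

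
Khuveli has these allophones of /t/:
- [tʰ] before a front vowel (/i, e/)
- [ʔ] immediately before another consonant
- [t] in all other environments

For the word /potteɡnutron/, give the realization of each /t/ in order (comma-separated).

[ʔ], [tʰ], [ʔ]

Occurrence 1 (position 3): immediately before another consonant → [ʔ].
Occurrence 2 (position 4): before a front vowel (/i, e/) → [tʰ].
Occurrence 3 (position 9): immediately before another consonant → [ʔ].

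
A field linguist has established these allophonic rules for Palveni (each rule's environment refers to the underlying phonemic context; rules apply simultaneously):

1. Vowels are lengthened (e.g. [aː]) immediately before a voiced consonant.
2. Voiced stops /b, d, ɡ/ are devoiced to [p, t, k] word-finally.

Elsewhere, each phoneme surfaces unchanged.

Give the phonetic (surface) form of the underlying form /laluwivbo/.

[laːluːwiːvbo]

/l/ (word-initial) is unaffected → [l].
/a/ (between /l/ and /l/): before a voiced consonant, so rule 1 applies → [aː].
/l/ (between /a/ and /u/) is unaffected → [l].
/u/ meets the environment for rule 1 (before a voiced consonant) → [uː].
/w/ stays [w].
/i/ — between /w/ and /v/, before a voiced consonant — surfaces as [iː] (rule 1).
/v/ (between /i/ and /b/) is unaffected → [v].
/b/ — between /v/ and /o/; rule 2 does not apply here → [b].
/o/ (word-final) fails the environment for rule 1, so it stays [o].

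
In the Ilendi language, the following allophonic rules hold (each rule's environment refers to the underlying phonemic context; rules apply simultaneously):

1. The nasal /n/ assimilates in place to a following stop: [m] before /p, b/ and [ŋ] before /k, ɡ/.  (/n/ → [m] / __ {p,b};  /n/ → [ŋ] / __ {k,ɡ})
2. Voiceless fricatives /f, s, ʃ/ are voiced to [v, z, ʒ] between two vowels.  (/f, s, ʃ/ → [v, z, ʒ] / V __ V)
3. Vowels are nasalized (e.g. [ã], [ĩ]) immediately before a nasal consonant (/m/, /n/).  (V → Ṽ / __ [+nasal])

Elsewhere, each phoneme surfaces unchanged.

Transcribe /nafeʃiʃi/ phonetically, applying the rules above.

[naveʒiʒi]

/n/ (word-initial): rule 1 targets it, but not before a labial or velar stop → unchanged [n].
/a/ (between /n/ and /f/) fails the environment for rule 3, so it stays [a].
/f/ — between /a/ and /e/, between two vowels — surfaces as [v] (rule 2).
/e/ (between /f/ and /ʃ/) is in the target of rule 3 but the environment (before a nasal consonant) is not met → [e].
/ʃ/ meets the environment for rule 2 (between two vowels) → [ʒ].
/i/ (between /ʃ/ and /ʃ/) fails the environment for rule 3, so it stays [i].
Rule 2 applies to /ʃ/ (between /i/ and /i/: between two vowels) → [ʒ].
/i/ (word-final) is in the target of rule 3 but the environment (before a nasal consonant) is not met → [i].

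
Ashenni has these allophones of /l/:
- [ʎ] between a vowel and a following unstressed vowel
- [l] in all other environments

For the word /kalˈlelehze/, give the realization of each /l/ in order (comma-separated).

[l], [l], [ʎ]

Occurrence 1 (position 3): no conditioning environment matches → elsewhere allophone [l].
Occurrence 2 (position 4): no conditioning environment matches → elsewhere allophone [l].
Occurrence 3 (position 6): between a vowel and a following unstressed vowel → [ʎ].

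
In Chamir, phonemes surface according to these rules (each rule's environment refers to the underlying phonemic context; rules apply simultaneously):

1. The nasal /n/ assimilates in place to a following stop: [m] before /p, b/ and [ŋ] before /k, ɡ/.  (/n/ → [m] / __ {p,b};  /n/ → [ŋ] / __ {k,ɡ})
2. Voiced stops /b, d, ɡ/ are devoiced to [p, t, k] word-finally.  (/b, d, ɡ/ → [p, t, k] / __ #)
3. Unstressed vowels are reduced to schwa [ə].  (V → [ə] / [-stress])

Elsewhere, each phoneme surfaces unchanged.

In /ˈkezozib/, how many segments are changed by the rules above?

3

Segments that undergo a rule: /o/ → [ə] (rule 3); /i/ → [ə] (rule 3); /b/ → [p] (rule 2).
All other segments surface unchanged.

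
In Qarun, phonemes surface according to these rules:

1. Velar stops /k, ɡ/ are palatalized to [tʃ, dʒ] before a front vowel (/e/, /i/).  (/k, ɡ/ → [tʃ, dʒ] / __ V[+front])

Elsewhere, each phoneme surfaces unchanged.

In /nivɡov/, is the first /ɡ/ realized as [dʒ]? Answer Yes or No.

No

/ɡ/ (between /v/ and /o/) fails the environment for rule 1, so it stays [ɡ].
The actual realization is [ɡ], not [dʒ].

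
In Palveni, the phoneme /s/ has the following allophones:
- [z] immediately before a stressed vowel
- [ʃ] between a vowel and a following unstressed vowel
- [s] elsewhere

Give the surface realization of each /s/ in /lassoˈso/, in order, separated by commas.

[s], [s], [z]

Occurrence 1 (position 3): no conditioning environment matches → elsewhere allophone [s].
Occurrence 2 (position 4): no conditioning environment matches → elsewhere allophone [s].
Occurrence 3 (position 6): immediately before a stressed vowel → [z].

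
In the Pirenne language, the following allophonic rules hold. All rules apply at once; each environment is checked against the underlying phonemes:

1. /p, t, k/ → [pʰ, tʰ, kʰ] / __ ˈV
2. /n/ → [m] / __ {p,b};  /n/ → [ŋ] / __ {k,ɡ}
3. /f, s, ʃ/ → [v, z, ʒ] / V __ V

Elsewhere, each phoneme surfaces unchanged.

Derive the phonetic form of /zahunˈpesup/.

[zahumˈpʰezup]

/n/ (between /u/ and /p/) occurs before a labial or velar stop → [m] by rule 2.
/p/ (between /n/ and /e/) occurs immediately before a stressed vowel → [pʰ] by rule 1.
/s/ (between /e/ and /u/) occurs between two vowels → [z] by rule 3.
/p/ (word-final): rule 1 targets it, but not immediately before a stressed vowel → unchanged [p].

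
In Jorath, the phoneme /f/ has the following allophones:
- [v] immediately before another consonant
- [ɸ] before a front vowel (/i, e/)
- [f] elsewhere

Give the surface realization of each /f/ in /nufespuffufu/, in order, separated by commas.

[ɸ], [v], [f], [f]

Occurrence 1 (position 3): before a front vowel (/i, e/) → [ɸ].
Occurrence 2 (position 8): immediately before another consonant → [v].
Occurrence 3 (position 9): no conditioning environment matches → elsewhere allophone [f].
Occurrence 4 (position 11): no conditioning environment matches → elsewhere allophone [f].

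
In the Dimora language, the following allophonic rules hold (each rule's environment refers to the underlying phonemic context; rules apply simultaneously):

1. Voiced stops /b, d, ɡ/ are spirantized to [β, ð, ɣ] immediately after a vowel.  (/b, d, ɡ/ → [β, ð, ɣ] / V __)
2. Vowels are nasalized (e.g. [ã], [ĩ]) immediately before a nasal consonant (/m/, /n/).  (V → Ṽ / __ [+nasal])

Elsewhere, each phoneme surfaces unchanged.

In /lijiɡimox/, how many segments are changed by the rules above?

2

Segments that undergo a rule: /ɡ/ → [ɣ] (rule 1); /i/ → [ĩ] (rule 2).
All other segments surface unchanged.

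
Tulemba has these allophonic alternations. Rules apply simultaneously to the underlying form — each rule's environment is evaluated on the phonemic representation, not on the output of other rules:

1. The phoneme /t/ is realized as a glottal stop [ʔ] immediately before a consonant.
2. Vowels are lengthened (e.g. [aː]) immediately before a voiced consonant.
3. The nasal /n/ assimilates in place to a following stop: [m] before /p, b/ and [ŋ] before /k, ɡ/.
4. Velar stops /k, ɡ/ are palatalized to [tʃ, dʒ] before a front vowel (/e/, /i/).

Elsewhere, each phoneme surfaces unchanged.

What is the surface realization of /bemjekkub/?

/b/ — not in any rule's target class → [b].
/e/ meets the environment for rule 2 (before a voiced consonant) → [eː].
/m/ stays [m].
/j/ (between /m/ and /e/): no rule targets it → [j].
/e/ — between /j/ and /k/; rule 2 does not apply here → [e].
/k/ — between /e/ and /k/; rule 4 does not apply here → [k].
/k/ (between /k/ and /u/): rule 4 targets it, but not before a front vowel → unchanged [k].
Rule 2 applies to /u/ (between /k/ and /b/: before a voiced consonant) → [uː].
/b/ — not in any rule's target class → [b].

[beːmjekkuːb]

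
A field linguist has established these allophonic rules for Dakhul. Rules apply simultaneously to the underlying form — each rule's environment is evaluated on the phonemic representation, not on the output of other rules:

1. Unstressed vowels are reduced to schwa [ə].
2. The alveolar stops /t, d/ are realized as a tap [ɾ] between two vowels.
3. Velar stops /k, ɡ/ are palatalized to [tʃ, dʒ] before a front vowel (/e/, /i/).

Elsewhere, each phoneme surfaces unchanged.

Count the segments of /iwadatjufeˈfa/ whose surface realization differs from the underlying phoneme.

Segments that undergo a rule: /i/ → [ə] (rule 1); /a/ → [ə] (rule 1); /d/ → [ɾ] (rule 2); /a/ → [ə] (rule 1); /u/ → [ə] (rule 1); /e/ → [ə] (rule 1).
All other segments surface unchanged.

6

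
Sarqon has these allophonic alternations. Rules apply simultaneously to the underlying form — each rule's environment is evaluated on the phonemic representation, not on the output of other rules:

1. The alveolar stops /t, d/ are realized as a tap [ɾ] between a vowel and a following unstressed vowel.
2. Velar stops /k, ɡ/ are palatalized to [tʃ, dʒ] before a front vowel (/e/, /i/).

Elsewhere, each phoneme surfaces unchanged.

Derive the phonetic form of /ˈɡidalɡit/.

[ˈdʒiɾaldʒit]

/ɡ/ (word-initial): before a front vowel, so rule 2 applies → [dʒ].
/i/ (between /ɡ/ and /d/): no rule targets it → [i].
/d/ — between /i/ and /a/, between a vowel and a following unstressed vowel — surfaces as [ɾ] (rule 1).
/a/ — not in any rule's target class → [a].
/l/ (between /a/ and /ɡ/): no rule targets it → [l].
/ɡ/ (between /l/ and /i/): before a front vowel, so rule 2 applies → [dʒ].
/i/ — not in any rule's target class → [i].
/t/ (word-final) is in the target of rule 1 but the environment (between a vowel and a following unstressed vowel) is not met → [t].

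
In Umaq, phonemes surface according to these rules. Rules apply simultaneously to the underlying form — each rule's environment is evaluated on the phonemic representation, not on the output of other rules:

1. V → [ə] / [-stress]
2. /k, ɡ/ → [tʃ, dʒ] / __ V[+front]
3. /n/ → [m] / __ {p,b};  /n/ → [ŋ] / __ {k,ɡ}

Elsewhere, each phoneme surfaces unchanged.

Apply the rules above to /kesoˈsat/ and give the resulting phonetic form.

[tʃəsəˈsat]

/k/ (word-initial) occurs before a front vowel → [tʃ] by rule 2.
/e/ (between /k/ and /s/): in an unstressed syllable, so rule 1 applies → [ə].
/s/ stays [s].
/o/ meets the environment for rule 1 (in an unstressed syllable) → [ə].
/s/ (between /o/ and /a/) is unaffected → [s].
/a/ (between /s/ and /t/): rule 1 targets it, but not in an unstressed syllable → unchanged [a].
/t/ (word-final): no rule targets it → [t].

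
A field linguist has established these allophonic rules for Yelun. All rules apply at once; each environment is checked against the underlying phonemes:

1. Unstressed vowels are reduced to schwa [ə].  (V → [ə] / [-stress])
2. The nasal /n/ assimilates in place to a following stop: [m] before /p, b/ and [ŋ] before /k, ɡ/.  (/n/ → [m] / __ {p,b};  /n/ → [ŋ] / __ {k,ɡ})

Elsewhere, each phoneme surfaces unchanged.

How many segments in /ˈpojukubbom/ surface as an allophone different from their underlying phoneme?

3

Segments that undergo a rule: /u/ → [ə] (rule 1); /u/ → [ə] (rule 1); /o/ → [ə] (rule 1).
All other segments surface unchanged.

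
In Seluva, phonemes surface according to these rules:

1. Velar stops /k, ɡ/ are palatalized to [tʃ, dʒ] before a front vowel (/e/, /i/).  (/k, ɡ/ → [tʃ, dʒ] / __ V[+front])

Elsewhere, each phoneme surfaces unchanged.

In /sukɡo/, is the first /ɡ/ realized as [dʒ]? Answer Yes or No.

No

/ɡ/ (between /k/ and /o/) is in the target of rule 1 but the environment (before a front vowel) is not met → [ɡ].
The actual realization is [ɡ], not [dʒ].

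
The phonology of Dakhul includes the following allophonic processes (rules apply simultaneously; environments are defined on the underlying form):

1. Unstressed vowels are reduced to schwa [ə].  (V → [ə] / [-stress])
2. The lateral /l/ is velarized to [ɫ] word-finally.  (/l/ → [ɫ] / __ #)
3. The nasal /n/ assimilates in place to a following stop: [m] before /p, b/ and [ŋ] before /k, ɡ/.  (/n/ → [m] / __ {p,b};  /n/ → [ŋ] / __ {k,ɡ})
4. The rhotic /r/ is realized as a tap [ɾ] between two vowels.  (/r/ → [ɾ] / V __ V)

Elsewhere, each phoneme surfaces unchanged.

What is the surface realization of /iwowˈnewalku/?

/i/ — word-initial, in an unstressed syllable — surfaces as [ə] (rule 1).
/w/ (between /i/ and /o/) is unaffected → [w].
/o/ (between /w/ and /w/): in an unstressed syllable, so rule 1 applies → [ə].
/w/ — not in any rule's target class → [w].
/n/ — between /w/ and /e/; rule 3 does not apply here → [n].
/e/ (between /n/ and /w/): rule 1 targets it, but not in an unstressed syllable → unchanged [e].
/w/ — not in any rule's target class → [w].
/a/ (between /w/ and /l/) occurs in an unstressed syllable → [ə] by rule 1.
/l/ (between /a/ and /k/) fails the environment for rule 2, so it stays [l].
/k/ (between /l/ and /u/) is unaffected → [k].
/u/ (word-final): in an unstressed syllable, so rule 1 applies → [ə].

[əwəwˈnewəlkə]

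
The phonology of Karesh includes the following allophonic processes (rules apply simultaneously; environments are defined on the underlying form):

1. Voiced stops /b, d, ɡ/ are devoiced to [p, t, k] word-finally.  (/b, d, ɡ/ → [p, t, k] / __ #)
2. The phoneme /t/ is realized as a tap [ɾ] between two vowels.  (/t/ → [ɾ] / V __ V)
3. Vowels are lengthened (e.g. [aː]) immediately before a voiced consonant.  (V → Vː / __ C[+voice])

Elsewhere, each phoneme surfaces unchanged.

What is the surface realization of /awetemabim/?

[aːweɾeːmaːbiːm]

/a/ — word-initial, before a voiced consonant — surfaces as [aː] (rule 3).
/w/ (between /a/ and /e/) is unaffected → [w].
/e/ (between /w/ and /t/) is in the target of rule 3 but the environment (before a voiced consonant) is not met → [e].
/t/ meets the environment for rule 2 (between two vowels) → [ɾ].
/e/ — between /t/ and /m/, before a voiced consonant — surfaces as [eː] (rule 3).
/m/ (between /e/ and /a/) is unaffected → [m].
Rule 3 applies to /a/ (between /m/ and /b/: before a voiced consonant) → [aː].
/b/ — between /a/ and /i/; rule 1 does not apply here → [b].
/i/ meets the environment for rule 3 (before a voiced consonant) → [iː].
/m/ stays [m].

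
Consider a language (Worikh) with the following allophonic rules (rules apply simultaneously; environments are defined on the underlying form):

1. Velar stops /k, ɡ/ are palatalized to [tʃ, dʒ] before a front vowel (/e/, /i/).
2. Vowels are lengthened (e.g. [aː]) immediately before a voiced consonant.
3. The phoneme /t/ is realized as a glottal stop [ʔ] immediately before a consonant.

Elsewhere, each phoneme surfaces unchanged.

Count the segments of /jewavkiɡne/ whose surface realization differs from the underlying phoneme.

Segments that undergo a rule: /e/ → [eː] (rule 2); /a/ → [aː] (rule 2); /k/ → [tʃ] (rule 1); /i/ → [iː] (rule 2).
All other segments surface unchanged.

4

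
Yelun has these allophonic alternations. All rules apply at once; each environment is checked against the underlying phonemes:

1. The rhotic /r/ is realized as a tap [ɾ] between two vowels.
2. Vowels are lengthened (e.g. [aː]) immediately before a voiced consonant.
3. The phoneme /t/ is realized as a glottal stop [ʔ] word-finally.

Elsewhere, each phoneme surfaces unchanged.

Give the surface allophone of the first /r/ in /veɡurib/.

[ɾ]

/r/ (between /u/ and /i/) occurs between two vowels → [ɾ] by rule 1.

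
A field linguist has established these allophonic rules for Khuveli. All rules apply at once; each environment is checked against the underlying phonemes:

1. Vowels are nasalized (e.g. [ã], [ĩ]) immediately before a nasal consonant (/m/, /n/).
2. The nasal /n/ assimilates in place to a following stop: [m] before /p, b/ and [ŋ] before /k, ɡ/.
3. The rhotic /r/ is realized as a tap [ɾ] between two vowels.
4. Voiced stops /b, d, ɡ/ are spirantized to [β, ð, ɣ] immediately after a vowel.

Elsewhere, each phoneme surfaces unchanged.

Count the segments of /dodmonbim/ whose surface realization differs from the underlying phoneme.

4

Segments that undergo a rule: /d/ → [ð] (rule 4); /o/ → [õ] (rule 1); /n/ → [m] (rule 2); /i/ → [ĩ] (rule 1).
All other segments surface unchanged.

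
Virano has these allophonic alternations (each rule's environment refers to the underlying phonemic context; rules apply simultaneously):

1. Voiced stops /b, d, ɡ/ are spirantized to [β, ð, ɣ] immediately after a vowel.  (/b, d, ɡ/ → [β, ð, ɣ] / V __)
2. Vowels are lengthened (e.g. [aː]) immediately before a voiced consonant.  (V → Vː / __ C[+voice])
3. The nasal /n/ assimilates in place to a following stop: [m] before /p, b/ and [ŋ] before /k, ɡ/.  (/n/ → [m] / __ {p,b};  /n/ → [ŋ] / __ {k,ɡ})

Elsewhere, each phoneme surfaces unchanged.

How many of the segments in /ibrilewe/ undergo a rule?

4

Segments that undergo a rule: /i/ → [iː] (rule 2); /b/ → [β] (rule 1); /i/ → [iː] (rule 2); /e/ → [eː] (rule 2).
All other segments surface unchanged.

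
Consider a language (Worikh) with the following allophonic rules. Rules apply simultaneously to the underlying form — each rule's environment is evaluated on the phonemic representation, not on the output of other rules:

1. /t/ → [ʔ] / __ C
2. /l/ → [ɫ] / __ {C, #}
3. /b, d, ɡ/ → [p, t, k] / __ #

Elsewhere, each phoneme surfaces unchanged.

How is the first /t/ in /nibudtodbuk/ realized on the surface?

/t/ (between /d/ and /o/) fails the environment for rule 1, so it stays [t].

[t]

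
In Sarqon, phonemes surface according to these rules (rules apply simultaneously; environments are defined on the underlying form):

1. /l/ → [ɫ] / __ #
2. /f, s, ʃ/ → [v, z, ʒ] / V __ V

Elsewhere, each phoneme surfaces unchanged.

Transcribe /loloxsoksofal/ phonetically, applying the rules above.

/l/ (word-initial) is in the target of rule 1 but the environment (word-finally) is not met → [l].
/l/ (between /o/ and /o/) fails the environment for rule 1, so it stays [l].
/s/ (between /x/ and /o/) is in the target of rule 2 but the environment (between two vowels) is not met → [s].
/s/ (between /k/ and /o/): rule 2 targets it, but not between two vowels → unchanged [s].
/f/ (between /o/ and /a/): between two vowels, so rule 2 applies → [v].
/l/ meets the environment for rule 1 (word-finally) → [ɫ].

[loloxsoksovaɫ]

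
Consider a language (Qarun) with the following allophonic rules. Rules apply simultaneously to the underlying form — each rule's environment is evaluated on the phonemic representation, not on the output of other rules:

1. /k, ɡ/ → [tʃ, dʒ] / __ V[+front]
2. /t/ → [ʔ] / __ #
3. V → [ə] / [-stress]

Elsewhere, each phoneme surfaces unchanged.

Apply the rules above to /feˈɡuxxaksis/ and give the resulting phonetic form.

/f/ stays [f].
/e/ meets the environment for rule 3 (in an unstressed syllable) → [ə].
/ɡ/ (between /e/ and /u/): rule 1 targets it, but not before a front vowel → unchanged [ɡ].
/u/ — between /ɡ/ and /x/; rule 3 does not apply here → [u].
/x/ stays [x].
/x/ — not in any rule's target class → [x].
Rule 3 applies to /a/ (between /x/ and /k/: in an unstressed syllable) → [ə].
/k/ (between /a/ and /s/): rule 1 targets it, but not before a front vowel → unchanged [k].
/s/ stays [s].
/i/ (between /s/ and /s/): in an unstressed syllable, so rule 3 applies → [ə].
/s/ (word-final) is unaffected → [s].

[fəˈɡuxxəksəs]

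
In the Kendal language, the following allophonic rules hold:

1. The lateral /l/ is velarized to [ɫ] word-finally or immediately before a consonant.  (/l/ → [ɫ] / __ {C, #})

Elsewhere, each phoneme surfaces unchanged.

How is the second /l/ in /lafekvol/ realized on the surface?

[ɫ]

/l/ (word-final) occurs word-finally or immediately before a consonant → [ɫ] by rule 1.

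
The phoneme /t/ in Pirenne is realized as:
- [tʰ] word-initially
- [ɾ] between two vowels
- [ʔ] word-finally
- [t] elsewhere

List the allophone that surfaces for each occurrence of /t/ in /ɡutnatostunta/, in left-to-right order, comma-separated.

[t], [ɾ], [t], [t]

Occurrence 1 (position 3): no conditioning environment matches → elsewhere allophone [t].
Occurrence 2 (position 6): between two vowels → [ɾ].
Occurrence 3 (position 9): no conditioning environment matches → elsewhere allophone [t].
Occurrence 4 (position 12): no conditioning environment matches → elsewhere allophone [t].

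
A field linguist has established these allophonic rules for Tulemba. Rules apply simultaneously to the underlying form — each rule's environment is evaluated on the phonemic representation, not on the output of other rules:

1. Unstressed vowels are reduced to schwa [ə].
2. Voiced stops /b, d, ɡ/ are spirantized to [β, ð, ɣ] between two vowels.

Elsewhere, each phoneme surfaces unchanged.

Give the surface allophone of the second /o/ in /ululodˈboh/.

/o/ — between /b/ and /h/; rule 1 does not apply here → [o].

[o]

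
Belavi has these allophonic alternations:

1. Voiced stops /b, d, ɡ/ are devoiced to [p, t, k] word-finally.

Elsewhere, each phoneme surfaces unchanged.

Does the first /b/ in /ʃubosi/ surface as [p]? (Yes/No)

/b/ (between /u/ and /o/): rule 1 targets it, but not word-finally → unchanged [b].
The actual realization is [b], not [p].

No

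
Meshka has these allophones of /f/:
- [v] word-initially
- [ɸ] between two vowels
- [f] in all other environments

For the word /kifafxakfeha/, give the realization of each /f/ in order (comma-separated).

[ɸ], [f], [f]

Occurrence 1 (position 3): between two vowels → [ɸ].
Occurrence 2 (position 5): no conditioning environment matches → elsewhere allophone [f].
Occurrence 3 (position 9): no conditioning environment matches → elsewhere allophone [f].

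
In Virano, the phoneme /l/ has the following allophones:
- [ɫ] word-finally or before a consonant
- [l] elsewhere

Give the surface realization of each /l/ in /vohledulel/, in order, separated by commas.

Occurrence 1 (position 4): no conditioning environment matches → elsewhere allophone [l].
Occurrence 2 (position 8): no conditioning environment matches → elsewhere allophone [l].
Occurrence 3 (position 10): word-finally or before a consonant → [ɫ].

[l], [l], [ɫ]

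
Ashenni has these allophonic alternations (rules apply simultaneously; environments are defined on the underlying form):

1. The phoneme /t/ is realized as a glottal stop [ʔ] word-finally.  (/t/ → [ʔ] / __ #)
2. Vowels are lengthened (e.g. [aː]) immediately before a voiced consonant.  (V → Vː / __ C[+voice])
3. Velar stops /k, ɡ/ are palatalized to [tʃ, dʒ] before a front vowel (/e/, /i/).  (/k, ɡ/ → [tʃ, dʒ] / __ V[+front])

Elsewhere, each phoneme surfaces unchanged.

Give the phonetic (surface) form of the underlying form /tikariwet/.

[tikaːriːweʔ]

/t/ (word-initial) is in the target of rule 1 but the environment (word-finally) is not met → [t].
/i/ — between /t/ and /k/; rule 2 does not apply here → [i].
/k/ (between /i/ and /a/) fails the environment for rule 3, so it stays [k].
/a/ — between /k/ and /r/, before a voiced consonant — surfaces as [aː] (rule 2).
/i/ — between /r/ and /w/, before a voiced consonant — surfaces as [iː] (rule 2).
/e/ (between /w/ and /t/) fails the environment for rule 2, so it stays [e].
/t/ (word-final) occurs word-finally → [ʔ] by rule 1.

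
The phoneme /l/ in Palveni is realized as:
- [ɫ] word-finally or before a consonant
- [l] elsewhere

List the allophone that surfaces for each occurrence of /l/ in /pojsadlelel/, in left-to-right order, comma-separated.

[l], [l], [ɫ]

Occurrence 1 (position 7): no conditioning environment matches → elsewhere allophone [l].
Occurrence 2 (position 9): no conditioning environment matches → elsewhere allophone [l].
Occurrence 3 (position 11): word-finally or before a consonant → [ɫ].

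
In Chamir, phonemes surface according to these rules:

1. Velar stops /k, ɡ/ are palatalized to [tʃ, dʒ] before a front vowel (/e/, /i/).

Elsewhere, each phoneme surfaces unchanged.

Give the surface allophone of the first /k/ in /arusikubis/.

/k/ — between /i/ and /u/; rule 1 does not apply here → [k].

[k]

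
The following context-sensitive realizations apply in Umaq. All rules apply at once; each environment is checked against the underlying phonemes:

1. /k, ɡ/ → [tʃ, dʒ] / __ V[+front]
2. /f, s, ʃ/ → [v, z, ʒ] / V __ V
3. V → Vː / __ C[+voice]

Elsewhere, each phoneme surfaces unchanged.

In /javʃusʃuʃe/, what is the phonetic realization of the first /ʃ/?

/ʃ/ (between /v/ and /u/): rule 2 targets it, but not between two vowels → unchanged [ʃ].

[ʃ]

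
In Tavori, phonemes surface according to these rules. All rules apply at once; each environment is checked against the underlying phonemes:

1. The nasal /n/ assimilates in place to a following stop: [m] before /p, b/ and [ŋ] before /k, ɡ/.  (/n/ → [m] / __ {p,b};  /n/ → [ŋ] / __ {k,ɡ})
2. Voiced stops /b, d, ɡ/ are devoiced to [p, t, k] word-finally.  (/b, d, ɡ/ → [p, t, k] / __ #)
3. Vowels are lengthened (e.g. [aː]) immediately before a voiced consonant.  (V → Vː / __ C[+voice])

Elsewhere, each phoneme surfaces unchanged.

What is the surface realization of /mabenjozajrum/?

Rule 3 applies to /a/ (between /m/ and /b/: before a voiced consonant) → [aː].
/b/ — between /a/ and /e/; rule 2 does not apply here → [b].
/e/ — between /b/ and /n/, before a voiced consonant — surfaces as [eː] (rule 3).
/n/ (between /e/ and /j/) fails the environment for rule 1, so it stays [n].
Rule 3 applies to /o/ (between /j/ and /z/: before a voiced consonant) → [oː].
/a/ (between /z/ and /j/) occurs before a voiced consonant → [aː] by rule 3.
Rule 3 applies to /u/ (between /r/ and /m/: before a voiced consonant) → [uː].

[maːbeːnjoːzaːjruːm]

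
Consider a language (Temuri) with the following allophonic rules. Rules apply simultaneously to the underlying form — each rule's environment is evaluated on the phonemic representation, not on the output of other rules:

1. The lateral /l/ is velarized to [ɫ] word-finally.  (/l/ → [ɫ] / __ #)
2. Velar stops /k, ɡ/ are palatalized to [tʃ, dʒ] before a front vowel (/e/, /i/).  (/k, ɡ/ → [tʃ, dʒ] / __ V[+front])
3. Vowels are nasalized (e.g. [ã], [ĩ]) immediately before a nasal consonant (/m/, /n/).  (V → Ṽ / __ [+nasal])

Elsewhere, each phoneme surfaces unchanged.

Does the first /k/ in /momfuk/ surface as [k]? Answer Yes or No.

/k/ (word-final) fails the environment for rule 2, so it stays [k].
The actual realization is [k], which matches [k].

Yes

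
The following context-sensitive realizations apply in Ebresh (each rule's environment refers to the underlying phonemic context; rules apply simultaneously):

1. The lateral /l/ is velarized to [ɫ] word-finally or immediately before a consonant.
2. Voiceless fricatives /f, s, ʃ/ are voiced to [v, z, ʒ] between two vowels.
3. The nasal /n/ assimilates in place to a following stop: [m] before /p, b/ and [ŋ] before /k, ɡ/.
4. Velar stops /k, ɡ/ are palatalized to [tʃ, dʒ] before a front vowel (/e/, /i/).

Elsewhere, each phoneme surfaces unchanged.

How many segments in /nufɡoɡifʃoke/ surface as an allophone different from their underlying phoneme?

2

Segments that undergo a rule: /ɡ/ → [dʒ] (rule 4); /k/ → [tʃ] (rule 4).
All other segments surface unchanged.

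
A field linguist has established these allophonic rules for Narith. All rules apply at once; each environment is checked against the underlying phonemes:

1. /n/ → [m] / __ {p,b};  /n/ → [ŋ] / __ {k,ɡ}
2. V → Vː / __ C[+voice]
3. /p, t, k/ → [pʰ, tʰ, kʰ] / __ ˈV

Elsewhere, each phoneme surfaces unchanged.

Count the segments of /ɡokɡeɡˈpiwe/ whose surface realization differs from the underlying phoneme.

Segments that undergo a rule: /e/ → [eː] (rule 2); /p/ → [pʰ] (rule 3); /i/ → [iː] (rule 2).
All other segments surface unchanged.

3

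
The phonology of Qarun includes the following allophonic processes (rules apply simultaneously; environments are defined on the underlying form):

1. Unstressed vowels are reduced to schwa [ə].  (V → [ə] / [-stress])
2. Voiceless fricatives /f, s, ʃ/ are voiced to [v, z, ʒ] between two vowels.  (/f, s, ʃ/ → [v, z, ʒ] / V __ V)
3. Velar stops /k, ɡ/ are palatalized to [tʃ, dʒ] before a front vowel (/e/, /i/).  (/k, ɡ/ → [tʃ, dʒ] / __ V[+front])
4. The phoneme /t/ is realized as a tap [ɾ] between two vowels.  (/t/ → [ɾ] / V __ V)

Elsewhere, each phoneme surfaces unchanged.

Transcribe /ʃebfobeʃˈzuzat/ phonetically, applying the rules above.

/ʃ/ (word-initial): rule 2 targets it, but not between two vowels → unchanged [ʃ].
Rule 1 applies to /e/ (between /ʃ/ and /b/: in an unstressed syllable) → [ə].
/b/ — not in any rule's target class → [b].
/f/ — between /b/ and /o/; rule 2 does not apply here → [f].
/o/ meets the environment for rule 1 (in an unstressed syllable) → [ə].
/b/ stays [b].
/e/ (between /b/ and /ʃ/): in an unstressed syllable, so rule 1 applies → [ə].
/ʃ/ — between /e/ and /z/; rule 2 does not apply here → [ʃ].
/z/ (between /ʃ/ and /u/): no rule targets it → [z].
/u/ (between /z/ and /z/): rule 1 targets it, but not in an unstressed syllable → unchanged [u].
/z/ (between /u/ and /a/) is unaffected → [z].
/a/ — between /z/ and /t/, in an unstressed syllable — surfaces as [ə] (rule 1).
/t/ — word-final; rule 4 does not apply here → [t].

[ʃəbfəbəʃˈzuzət]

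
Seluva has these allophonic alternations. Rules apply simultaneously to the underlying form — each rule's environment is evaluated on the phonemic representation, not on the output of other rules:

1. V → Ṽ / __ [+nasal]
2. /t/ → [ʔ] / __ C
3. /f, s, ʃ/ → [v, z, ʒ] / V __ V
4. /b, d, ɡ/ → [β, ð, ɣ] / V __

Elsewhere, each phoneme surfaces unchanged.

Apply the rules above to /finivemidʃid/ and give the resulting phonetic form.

/f/ (word-initial): rule 3 targets it, but not between two vowels → unchanged [f].
/i/ (between /f/ and /n/) occurs before a nasal consonant → [ĩ] by rule 1.
/i/ — between /n/ and /v/; rule 1 does not apply here → [i].
/e/ (between /v/ and /m/): before a nasal consonant, so rule 1 applies → [ẽ].
/i/ (between /m/ and /d/) is in the target of rule 1 but the environment (before a nasal consonant) is not met → [i].
/d/ (between /i/ and /ʃ/): immediately after a vowel, so rule 4 applies → [ð].
/ʃ/ — between /d/ and /i/; rule 3 does not apply here → [ʃ].
/i/ (between /ʃ/ and /d/) fails the environment for rule 1, so it stays [i].
/d/ (word-final): immediately after a vowel, so rule 4 applies → [ð].

[fĩnivẽmiðʃið]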